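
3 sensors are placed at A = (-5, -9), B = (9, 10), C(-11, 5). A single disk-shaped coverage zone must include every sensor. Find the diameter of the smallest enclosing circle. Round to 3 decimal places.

23.906

Side lengths²: AB² = 557, AC² = 232, BC² = 425.
Since AB² = 557 < 425 + 232 = 657, the triangle is acute, so the smallest enclosing circle is the circumcircle.
Circumcentre = (29/62, 101/62), r² = 274601/1922.
Diameter = 2r = 2√(274601/1922) ≈ 23.906.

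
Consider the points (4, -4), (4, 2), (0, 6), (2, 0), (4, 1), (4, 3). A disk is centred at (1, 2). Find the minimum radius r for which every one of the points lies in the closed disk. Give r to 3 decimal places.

6.708

The required radius is the distance from (1, 2) to the farthest point.
Squared distances: 45, 9, 17, 5, 10, 10.
Maximum is 45, attained at (4, -4).
r = √45 ≈ 6.708.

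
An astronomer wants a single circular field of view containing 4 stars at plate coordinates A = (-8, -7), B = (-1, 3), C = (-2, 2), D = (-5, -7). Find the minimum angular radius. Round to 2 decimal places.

6.10

The minimum enclosing circle of a finite set is fixed by two of the points (as a diameter) or three (as a circumcircle).
The farthest pair is A–B with squared distance 149. The circle on this segment as diameter has centre (-4.5, -2) and r² = 149/4 = 37.25.
Check C: distance² to centre = 22.25 ≤ 37.25, so it lies inside.
All remaining points lie in this disk, and no smaller disk contains both endpoints, so this is the minimum enclosing circle.
r = √(37.25) ≈ 6.10.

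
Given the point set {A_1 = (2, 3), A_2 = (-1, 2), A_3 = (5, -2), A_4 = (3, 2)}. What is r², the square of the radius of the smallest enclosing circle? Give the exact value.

13

By Welzl's lemma the MEC is supported by two points (diametrically opposite) or three points (on a circumcircle).
The farthest pair is A_2–A_3 with squared distance 52. The circle on this segment as diameter has centre (2, 0) and r² = 52/4 = 13.
Check A_1: distance² to centre = 9 ≤ 13, so it lies inside.
All remaining points lie in this disk, and no smaller disk contains both endpoints, so this is the minimum enclosing circle.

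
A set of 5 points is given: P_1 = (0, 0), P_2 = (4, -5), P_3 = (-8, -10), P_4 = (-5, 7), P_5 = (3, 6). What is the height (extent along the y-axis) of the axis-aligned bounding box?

max y = 7, min y = -10, so height = 17.

17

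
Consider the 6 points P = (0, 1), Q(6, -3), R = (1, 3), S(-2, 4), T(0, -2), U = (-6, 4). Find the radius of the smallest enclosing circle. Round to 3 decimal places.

The minimum enclosing circle of a finite set is fixed by two of the points (as a diameter) or three (as a circumcircle).
The farthest pair is Q–U with squared distance 193. The circle on this segment as diameter has centre (0, 0.5) and r² = 193/4 = 48.25.
Check P: distance² to centre = 0.25 ≤ 48.25, so it lies inside.
All remaining points lie in this disk, and no smaller disk contains both endpoints, so this is the minimum enclosing circle.
r = √(48.25) ≈ 6.946.

6.946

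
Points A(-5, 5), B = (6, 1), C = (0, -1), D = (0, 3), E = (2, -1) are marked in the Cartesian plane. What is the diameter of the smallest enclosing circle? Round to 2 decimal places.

The minimum enclosing circle of a finite set is fixed by two of the points (as a diameter) or three (as a circumcircle).
The farthest pair is A–B with squared distance 137. The circle on this segment as diameter has centre (0.5, 3) and r² = 137/4 = 34.25.
Check C: distance² to centre = 16.25 ≤ 34.25, so it lies inside.
All remaining points lie in this disk, and no smaller disk contains both endpoints, so this is the minimum enclosing circle.
Diameter = 2r = 2√(34.25) ≈ 11.70.

11.70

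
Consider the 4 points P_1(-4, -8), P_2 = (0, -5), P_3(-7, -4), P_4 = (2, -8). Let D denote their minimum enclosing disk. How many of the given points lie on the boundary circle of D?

The farthest pair is P_3–P_4 with squared distance 97. The circle on this segment as diameter has centre (-2.5, -6) and r² = 97/4 = 24.25.
Check P_1: distance² to centre = 6.25 ≤ 24.25, so it lies inside.
All remaining points lie in this disk, and no smaller disk contains both endpoints, so this is the minimum enclosing circle.
The points at distance exactly r from the centre are P_3, P_4 — 2 points.

2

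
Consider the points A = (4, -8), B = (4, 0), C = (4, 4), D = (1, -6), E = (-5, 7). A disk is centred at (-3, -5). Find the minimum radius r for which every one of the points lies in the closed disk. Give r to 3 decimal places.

The required radius is the distance from (-3, -5) to the farthest point.
Squared distances: 58, 74, 130, 17, 148.
Maximum is 148, attained at E.
r = √148 ≈ 12.166.

12.166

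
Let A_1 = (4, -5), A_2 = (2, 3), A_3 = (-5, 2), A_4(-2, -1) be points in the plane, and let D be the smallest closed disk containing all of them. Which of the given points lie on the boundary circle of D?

The farthest pair is A_1–A_3 with squared distance 130. The circle on this segment as diameter has centre (-0.5, -1.5) and r² = 130/4 = 32.5.
Check A_2: distance² to centre = 26.5 ≤ 32.5, so it lies inside.
All remaining points lie in this disk, and no smaller disk contains both endpoints, so this is the minimum enclosing circle.
The points at distance exactly r from the centre are A_1, A_3 — 2 points.

A_1, A_3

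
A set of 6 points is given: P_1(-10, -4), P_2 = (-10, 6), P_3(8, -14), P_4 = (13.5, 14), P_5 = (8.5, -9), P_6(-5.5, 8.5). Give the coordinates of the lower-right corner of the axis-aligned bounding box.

(13.5, -14)

x-range [-10, 13.5], y-range [-14, 14].
The lower-right corner is (13.5, -14).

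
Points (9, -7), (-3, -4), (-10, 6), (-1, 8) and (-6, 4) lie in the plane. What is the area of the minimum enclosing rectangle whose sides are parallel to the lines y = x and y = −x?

In coordinates u = x + y, v = x − y the rectangle is axis-aligned; the map (x,y)→(u,v) scales areas by 2.
u-values: 2, -7, -4, 7, -2; range = 7 − (-7) = 14.
v-values: 16, 1, -16, -9, -10; range = 16 − (-16) = 32.
Area = (14 × 32) / 2 = 224.

224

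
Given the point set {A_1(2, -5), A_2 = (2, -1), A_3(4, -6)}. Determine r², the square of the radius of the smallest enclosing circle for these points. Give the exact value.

7.25

Side lengths²: A_1A_2² = 16, A_1A_3² = 5, A_2A_3² = 29.
Since A_2A_3² = 29 ≥ 16 + 5 = 21, the angle opposite A_2A_3 is not acute, so the smallest enclosing circle has A_2A_3 as diameter.
Centre = midpoint of A_2A_3 = (3, -3.5), r² = 29/4 = 7.25.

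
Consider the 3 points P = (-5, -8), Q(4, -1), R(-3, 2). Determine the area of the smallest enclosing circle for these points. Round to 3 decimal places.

Side lengths²: PQ² = 130, PR² = 104, QR² = 58.
Since PQ² = 130 < 104 + 58 = 162, the triangle is acute, so the smallest enclosing circle is the circumcircle.
Circumcentre = (-47/38, -135/38), r² = 24505/722.
Area = π·r² = π·24505/722 ≈ 106.627.

106.627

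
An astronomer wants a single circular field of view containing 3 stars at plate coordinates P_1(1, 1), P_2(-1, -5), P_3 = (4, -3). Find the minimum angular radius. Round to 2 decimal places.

3.27

Side lengths²: P_1P_2² = 40, P_1P_3² = 25, P_2P_3² = 29.
Since P_1P_2² = 40 < 29 + 25 = 54, the triangle is acute, so the smallest enclosing circle is the circumcircle.
Circumcentre = (21/26, -59/26), r² = 3625/338.
r = √(3625/338) ≈ 3.27.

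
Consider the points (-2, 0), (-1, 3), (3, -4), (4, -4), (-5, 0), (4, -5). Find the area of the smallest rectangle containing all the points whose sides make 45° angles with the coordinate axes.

In coordinates u = x + y, v = x − y the rectangle is axis-aligned; the map (x,y)→(u,v) scales areas by 2.
u-values: -2, 2, -1, 0, -5, -1; range = 2 − (-5) = 7.
v-values: -2, -4, 7, 8, -5, 9; range = 9 − (-5) = 14.
Area = (7 × 14) / 2 = 49.

49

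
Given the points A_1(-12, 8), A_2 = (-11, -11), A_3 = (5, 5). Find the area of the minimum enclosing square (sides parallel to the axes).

The bounding box has width 17 and height 19.
An axis-aligned square enclosing the set must have side ≥ max(width, height).
So the minimum side is max(17, 19) = 19.
Area = 19² = 361.

361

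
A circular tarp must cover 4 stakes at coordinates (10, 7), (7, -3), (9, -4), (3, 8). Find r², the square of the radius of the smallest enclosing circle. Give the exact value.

The farthest pair is (9, -4)–(3, 8) with squared distance 180. The circle on this segment as diameter has centre (6, 2) and r² = 180/4 = 45.
Check (10, 7): distance² to centre = 41 ≤ 45, so it lies inside.
All remaining points lie in this disk, and no smaller disk contains both endpoints, so this is the minimum enclosing circle.

45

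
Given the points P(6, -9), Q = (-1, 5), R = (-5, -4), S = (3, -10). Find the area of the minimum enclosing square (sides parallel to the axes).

The bounding box has width 11 and height 15.
An axis-aligned square enclosing the set must have side ≥ max(width, height).
So the minimum side is max(11, 15) = 15.
Area = 15² = 225.

225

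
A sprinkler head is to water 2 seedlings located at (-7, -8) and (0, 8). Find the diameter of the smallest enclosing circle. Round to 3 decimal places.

17.464

The smallest circle enclosing two points has them as diameter endpoints.
Centre = midpoint = (-3.5, 0); r² = |(-7, -8)−(0, 8)|²/4 = 305/4 = 76.25.
Diameter = 2r = 2√(76.25) ≈ 17.464.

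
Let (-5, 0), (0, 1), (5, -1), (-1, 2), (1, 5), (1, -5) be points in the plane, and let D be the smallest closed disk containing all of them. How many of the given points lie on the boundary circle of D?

3

The minimum enclosing circle of a finite set is fixed by two of the points (as a diameter) or three (as a circumcircle).
The minimum enclosing circle is determined by three boundary points: (-5, 0), (1, 5), (1, -5).
Their circumcentre is (1/12, 0) with r² = 3721/144.
The farthest remaining point (5, -1) is at distance² 3625/144 ≤ 3721/144.
The points at distance exactly r from the centre are (-5, 0), (1, 5), (1, -5) — 3 points.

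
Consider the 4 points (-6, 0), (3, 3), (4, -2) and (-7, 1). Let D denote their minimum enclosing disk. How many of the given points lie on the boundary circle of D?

3

The minimum enclosing circle of a finite set is fixed by two of the points (as a diameter) or three (as a circumcircle).
The farthest pair is (4, -2)–(-7, 1) with squared distance 130. The circle on this segment as diameter has centre (-1.5, -0.5) and r² = 130/4 = 32.5.
Check (-6, 0): distance² to centre = 20.5 ≤ 32.5, so it lies inside.
All remaining points lie in this disk, and no smaller disk contains both endpoints, so this is the minimum enclosing circle.
The points at distance exactly r from the centre are (3, 3), (4, -2), (-7, 1) — 3 points.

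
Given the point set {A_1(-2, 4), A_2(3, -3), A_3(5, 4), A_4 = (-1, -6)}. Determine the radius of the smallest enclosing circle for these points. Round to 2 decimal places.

A smallest enclosing disk is always determined by at most three of the input points on its boundary.
The minimum enclosing circle is determined by three boundary points: A_1, A_3, A_4.
Their circumcentre is (1.5, -0.7) with r² = 34.34.
The farthest remaining point A_2 is at distance² 7.54 ≤ 34.34.
r = √(34.34) ≈ 5.86.

5.86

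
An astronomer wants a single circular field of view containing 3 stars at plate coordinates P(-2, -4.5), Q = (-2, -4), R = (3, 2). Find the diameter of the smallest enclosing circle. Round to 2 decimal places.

Side lengths²: PQ² = 0.25, PR² = 67.25, QR² = 61.
Since PR² = 67.25 ≥ 61 + 0.25 = 61.25, the angle opposite PR is not acute, so the smallest enclosing circle has PR as diameter.
Centre = midpoint of PR = (0.5, -1.25), r² = 67.25/4 = 16.8125.
Diameter = 2r = 2√(16.8125) ≈ 8.20.

8.20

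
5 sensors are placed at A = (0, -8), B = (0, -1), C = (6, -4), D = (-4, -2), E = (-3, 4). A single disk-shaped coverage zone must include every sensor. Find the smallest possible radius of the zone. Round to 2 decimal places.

The minimum enclosing circle of a finite set is fixed by two of the points (as a diameter) or three (as a circumcircle).
The minimum enclosing circle is determined by three boundary points: A, C, E.
Their circumcentre is (1/14, -45/28) with r² = 32045/784.
The farthest remaining point D is at distance² 13117/784 ≤ 32045/784.
r = √(32045/784) ≈ 6.39.

6.39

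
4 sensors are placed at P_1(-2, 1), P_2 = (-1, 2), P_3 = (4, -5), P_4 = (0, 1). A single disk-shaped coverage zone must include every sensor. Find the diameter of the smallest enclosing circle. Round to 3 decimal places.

A smallest enclosing disk is always determined by at most three of the input points on its boundary.
The farthest pair is P_2–P_3 with squared distance 74. The circle on this segment as diameter has centre (1.5, -1.5) and r² = 74/4 = 18.5.
Check P_1: distance² to centre = 18.5 ≤ 18.5, so it lies inside.
All remaining points lie in this disk, and no smaller disk contains both endpoints, so this is the minimum enclosing circle.
Diameter = 2r = 2√(18.5) ≈ 8.602.

8.602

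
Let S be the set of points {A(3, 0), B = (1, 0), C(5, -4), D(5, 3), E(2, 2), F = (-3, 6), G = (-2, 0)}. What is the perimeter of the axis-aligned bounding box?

Width = max x − min x = 5 − (-3) = 8.
Height = max y − min y = 6 − (-4) = 10.
Perimeter = 2(8 + 10) = 36.

36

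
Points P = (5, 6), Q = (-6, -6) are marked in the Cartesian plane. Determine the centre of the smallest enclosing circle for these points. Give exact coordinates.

The smallest circle enclosing two points has them as diameter endpoints.
Centre = midpoint = (-0.5, 0); r² = |PQ|²/4 = 265/4 = 66.25.
Centre = (-0.5, 0).

(-0.5, 0)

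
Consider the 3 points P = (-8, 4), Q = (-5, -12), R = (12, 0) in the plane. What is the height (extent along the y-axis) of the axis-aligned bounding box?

max y = 4, min y = -12, so height = 16.

16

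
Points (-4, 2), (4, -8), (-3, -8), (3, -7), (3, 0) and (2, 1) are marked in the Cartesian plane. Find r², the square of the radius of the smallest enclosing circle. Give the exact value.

41

A smallest enclosing disk is always determined by at most three of the input points on its boundary.
The farthest pair is (-4, 2)–(4, -8) with squared distance 164. The circle on this segment as diameter has centre (0, -3) and r² = 164/4 = 41.
Check (-3, -8): distance² to centre = 34 ≤ 41, so it lies inside.
All remaining points lie in this disk, and no smaller disk contains both endpoints, so this is the minimum enclosing circle.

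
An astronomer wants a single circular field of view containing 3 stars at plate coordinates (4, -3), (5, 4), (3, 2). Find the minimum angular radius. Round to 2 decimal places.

Call the three points A, B, C in the order given.
Side lengths²: AB² = 50, AC² = 26, BC² = 8.
Since AB² = 50 ≥ 26 + 8 = 34, the angle opposite AB is not acute, so the smallest enclosing circle has AB as diameter.
Centre = midpoint of AB = (4.5, 0.5), r² = 50/4 = 12.5.
r = √(12.5) ≈ 3.54.

3.54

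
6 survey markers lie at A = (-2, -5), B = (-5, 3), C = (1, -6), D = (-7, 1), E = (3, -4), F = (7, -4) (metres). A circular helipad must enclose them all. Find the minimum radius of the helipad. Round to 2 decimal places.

7.43

The farthest pair is D–F with squared distance 221. The circle on this segment as diameter has centre (0, -1.5) and r² = 221/4 = 55.25.
Check A: distance² to centre = 16.25 ≤ 55.25, so it lies inside.
All remaining points lie in this disk, and no smaller disk contains both endpoints, so this is the minimum enclosing circle.
r = √(55.25) ≈ 7.43.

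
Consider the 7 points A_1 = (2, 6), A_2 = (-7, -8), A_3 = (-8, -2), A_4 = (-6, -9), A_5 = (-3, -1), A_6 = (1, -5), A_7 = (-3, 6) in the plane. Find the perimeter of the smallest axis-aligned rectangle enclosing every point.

50

Width = max x − min x = 2 − (-8) = 10.
Height = max y − min y = 6 − (-9) = 15.
Perimeter = 2(10 + 15) = 50.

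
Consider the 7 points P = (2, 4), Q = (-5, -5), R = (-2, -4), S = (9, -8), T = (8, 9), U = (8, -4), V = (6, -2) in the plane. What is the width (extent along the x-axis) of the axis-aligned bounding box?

14

max x = 9, min x = -5, so width = 14.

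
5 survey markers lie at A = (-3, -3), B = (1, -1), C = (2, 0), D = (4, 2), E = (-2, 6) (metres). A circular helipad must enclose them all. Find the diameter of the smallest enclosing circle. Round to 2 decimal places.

9.68

The minimum enclosing circle is determined by three boundary points: A, D, E.
Their circumcentre is (-23/29, 38/29) with r² = 19721/841.
The farthest remaining point C is at distance² 8005/841 ≤ 19721/841.
Diameter = 2r = 2√(19721/841) ≈ 9.68.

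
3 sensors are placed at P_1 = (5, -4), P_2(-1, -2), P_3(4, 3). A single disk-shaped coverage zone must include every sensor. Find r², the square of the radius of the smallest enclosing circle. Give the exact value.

Side lengths²: P_1P_2² = 40, P_1P_3² = 50, P_2P_3² = 50.
Since P_2P_3² = 50 < 50 + 40 = 90, the triangle is acute, so the smallest enclosing circle is the circumcircle.
Circumcentre = (2.75, -0.75), r² = 15.625.

15.625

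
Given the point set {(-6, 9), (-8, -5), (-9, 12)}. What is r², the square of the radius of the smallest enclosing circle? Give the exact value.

72.5

Call the three points A, B, C in the order given.
Side lengths²: AB² = 200, AC² = 18, BC² = 290.
Since BC² = 290 ≥ 200 + 18 = 218, the angle opposite BC is not acute, so the smallest enclosing circle has BC as diameter.
Centre = midpoint of BC = (-8.5, 3.5), r² = 290/4 = 72.5.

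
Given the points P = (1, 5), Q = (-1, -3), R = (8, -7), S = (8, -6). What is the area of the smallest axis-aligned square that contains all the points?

The bounding box has width 9 and height 12.
An axis-aligned square enclosing the set must have side ≥ max(width, height).
So the minimum side is max(9, 12) = 12.
Area = 12² = 144.

144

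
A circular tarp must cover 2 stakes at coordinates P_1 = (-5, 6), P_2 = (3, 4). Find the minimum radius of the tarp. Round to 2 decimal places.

The smallest circle enclosing two points has them as diameter endpoints.
Centre = midpoint = (-1, 5); r² = |P_1P_2|²/4 = 68/4 = 17.
r = √17 ≈ 4.12.

4.12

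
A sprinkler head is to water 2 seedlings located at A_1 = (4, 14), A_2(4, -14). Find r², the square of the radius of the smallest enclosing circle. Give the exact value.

The smallest circle enclosing two points has them as diameter endpoints.
Centre = midpoint = (4, 0); r² = |A_1A_2|²/4 = 784/4 = 196.

196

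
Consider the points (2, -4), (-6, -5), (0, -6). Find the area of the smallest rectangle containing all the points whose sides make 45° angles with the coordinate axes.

31.5

In coordinates u = x + y, v = x − y the rectangle is axis-aligned; the map (x,y)→(u,v) scales areas by 2.
u-values: -2, -11, -6; range = -2 − (-11) = 9.
v-values: 6, -1, 6; range = 6 − (-1) = 7.
Area = (9 × 7) / 2 = 31.5.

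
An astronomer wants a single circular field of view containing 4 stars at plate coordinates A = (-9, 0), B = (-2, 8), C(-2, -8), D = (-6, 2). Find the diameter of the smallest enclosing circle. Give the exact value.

A smallest enclosing disk is always determined by at most three of the input points on its boundary.
The farthest pair is B–C with squared distance 256. The circle on this segment as diameter has centre (-2, 0) and r² = 256/4 = 64.
Check A: distance² to centre = 49 ≤ 64, so it lies inside.
All remaining points lie in this disk, and no smaller disk contains both endpoints, so this is the minimum enclosing circle.
Diameter = 2r = 2√64 = 16.

16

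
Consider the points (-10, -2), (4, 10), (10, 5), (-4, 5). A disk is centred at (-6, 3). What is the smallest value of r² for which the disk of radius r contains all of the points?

The required radius is the distance from (-6, 3) to the farthest point.
Squared distances: 41, 149, 260, 8.
Maximum is 260, attained at (10, 5).

260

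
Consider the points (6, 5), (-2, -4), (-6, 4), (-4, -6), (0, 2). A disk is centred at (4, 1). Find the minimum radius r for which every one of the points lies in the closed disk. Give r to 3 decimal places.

The required radius is the distance from (4, 1) to the farthest point.
Squared distances: 20, 61, 109, 113, 17.
Maximum is 113, attained at (-4, -6).
r = √113 ≈ 10.630.

10.630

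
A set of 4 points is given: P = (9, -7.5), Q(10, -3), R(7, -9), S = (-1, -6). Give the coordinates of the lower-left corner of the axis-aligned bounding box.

x-range [-1, 10], y-range [-9, -3].
The lower-left corner is (-1, -9).

(-1, -9)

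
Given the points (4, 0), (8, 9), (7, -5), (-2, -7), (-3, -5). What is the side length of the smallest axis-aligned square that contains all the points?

The bounding box has width 11 and height 16.
An axis-aligned square enclosing the set must have side ≥ max(width, height).
So the minimum side is max(11, 16) = 16.

16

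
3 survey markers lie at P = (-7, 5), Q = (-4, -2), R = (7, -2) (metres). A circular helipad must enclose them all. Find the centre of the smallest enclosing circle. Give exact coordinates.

(0, 1.5)

Side lengths²: PQ² = 58, PR² = 245, QR² = 121.
Since PR² = 245 ≥ 121 + 58 = 179, the angle opposite PR is not acute, so the smallest enclosing circle has PR as diameter.
Centre = midpoint of PR = (0, 1.5), r² = 245/4 = 61.25.
Centre = (0, 1.5).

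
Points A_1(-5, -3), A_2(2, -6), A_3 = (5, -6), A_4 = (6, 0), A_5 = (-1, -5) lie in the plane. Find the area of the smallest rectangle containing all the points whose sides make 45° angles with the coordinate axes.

In coordinates u = x + y, v = x − y the rectangle is axis-aligned; the map (x,y)→(u,v) scales areas by 2.
u-values: -8, -4, -1, 6, -6; range = 6 − (-8) = 14.
v-values: -2, 8, 11, 6, 4; range = 11 − (-2) = 13.
Area = (14 × 13) / 2 = 91.

91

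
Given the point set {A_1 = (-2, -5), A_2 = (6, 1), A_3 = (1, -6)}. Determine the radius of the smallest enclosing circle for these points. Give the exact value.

Side lengths²: A_1A_2² = 100, A_1A_3² = 10, A_2A_3² = 74.
Since A_1A_2² = 100 ≥ 74 + 10 = 84, the angle opposite A_1A_2 is not acute, so the smallest enclosing circle has A_1A_2 as diameter.
Centre = midpoint of A_1A_2 = (2, -2), r² = 100/4 = 25.
r = √25 = 5.

5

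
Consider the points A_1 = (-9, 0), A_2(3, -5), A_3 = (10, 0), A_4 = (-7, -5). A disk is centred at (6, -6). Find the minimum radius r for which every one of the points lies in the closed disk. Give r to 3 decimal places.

The required radius is the distance from (6, -6) to the farthest point.
Squared distances: 261, 10, 52, 170.
Maximum is 261, attained at A_1.
r = √261 ≈ 16.155.

16.155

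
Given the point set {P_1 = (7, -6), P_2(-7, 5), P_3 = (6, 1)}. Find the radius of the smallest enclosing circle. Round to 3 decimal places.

8.902

Side lengths²: P_1P_2² = 317, P_1P_3² = 50, P_2P_3² = 185.
Since P_1P_2² = 317 ≥ 185 + 50 = 235, the angle opposite P_1P_2 is not acute, so the smallest enclosing circle has P_1P_2 as diameter.
Centre = midpoint of P_1P_2 = (0, -0.5), r² = 317/4 = 79.25.
r = √(79.25) ≈ 8.902.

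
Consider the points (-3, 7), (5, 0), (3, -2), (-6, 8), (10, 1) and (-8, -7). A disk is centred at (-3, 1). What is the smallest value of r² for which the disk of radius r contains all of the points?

The required radius is the distance from (-3, 1) to the farthest point.
Squared distances: 36, 65, 45, 58, 169, 89.
Maximum is 169, attained at (10, 1).

169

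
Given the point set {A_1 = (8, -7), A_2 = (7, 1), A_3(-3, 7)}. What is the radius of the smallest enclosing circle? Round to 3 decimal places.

Side lengths²: A_1A_2² = 65, A_1A_3² = 317, A_2A_3² = 136.
Since A_1A_3² = 317 ≥ 136 + 65 = 201, the angle opposite A_1A_3 is not acute, so the smallest enclosing circle has A_1A_3 as diameter.
Centre = midpoint of A_1A_3 = (2.5, 0), r² = 317/4 = 79.25.
r = √(79.25) ≈ 8.902.

8.902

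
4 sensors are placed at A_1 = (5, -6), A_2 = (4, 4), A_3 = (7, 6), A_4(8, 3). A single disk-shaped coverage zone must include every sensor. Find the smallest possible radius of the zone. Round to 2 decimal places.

By Welzl's lemma the MEC is supported by two points (diametrically opposite) or three points (on a circumcircle).
The farthest pair is A_1–A_3 with squared distance 148. The circle on this segment as diameter has centre (6, 0) and r² = 148/4 = 37.
Check A_2: distance² to centre = 20 ≤ 37, so it lies inside.
All remaining points lie in this disk, and no smaller disk contains both endpoints, so this is the minimum enclosing circle.
r = √37 ≈ 6.08.

6.08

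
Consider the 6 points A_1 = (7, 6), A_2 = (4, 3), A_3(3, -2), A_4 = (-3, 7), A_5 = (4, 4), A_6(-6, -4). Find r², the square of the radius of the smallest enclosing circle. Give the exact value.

By Welzl's lemma the MEC is supported by two points (diametrically opposite) or three points (on a circumcircle).
The farthest pair is A_1–A_6 with squared distance 269. The circle on this segment as diameter has centre (0.5, 1) and r² = 269/4 = 67.25.
Check A_2: distance² to centre = 16.25 ≤ 67.25, so it lies inside.
All remaining points lie in this disk, and no smaller disk contains both endpoints, so this is the minimum enclosing circle.

67.25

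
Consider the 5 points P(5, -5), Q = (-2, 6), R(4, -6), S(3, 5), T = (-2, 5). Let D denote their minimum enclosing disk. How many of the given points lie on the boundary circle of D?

The farthest pair is Q–R with squared distance 180. The circle on this segment as diameter has centre (1, 0) and r² = 180/4 = 45.
Check P: distance² to centre = 41 ≤ 45, so it lies inside.
All remaining points lie in this disk, and no smaller disk contains both endpoints, so this is the minimum enclosing circle.
The points at distance exactly r from the centre are Q, R — 2 points.

2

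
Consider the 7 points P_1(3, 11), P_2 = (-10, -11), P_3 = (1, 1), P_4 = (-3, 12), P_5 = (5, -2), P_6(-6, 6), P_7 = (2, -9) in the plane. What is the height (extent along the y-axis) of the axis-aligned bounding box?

23

max y = 12, min y = -11, so height = 23.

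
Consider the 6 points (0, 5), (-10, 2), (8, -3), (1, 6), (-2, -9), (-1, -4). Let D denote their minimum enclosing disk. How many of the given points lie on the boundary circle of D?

By Welzl's lemma the MEC is supported by two points (diametrically opposite) or three points (on a circumcircle).
The farthest pair is (-10, 2)–(8, -3) with squared distance 349. The circle on this segment as diameter has centre (-1, -0.5) and r² = 349/4 = 87.25.
Check (0, 5): distance² to centre = 31.25 ≤ 87.25, so it lies inside.
All remaining points lie in this disk, and no smaller disk contains both endpoints, so this is the minimum enclosing circle.
The points at distance exactly r from the centre are (-10, 2), (8, -3) — 2 points.

2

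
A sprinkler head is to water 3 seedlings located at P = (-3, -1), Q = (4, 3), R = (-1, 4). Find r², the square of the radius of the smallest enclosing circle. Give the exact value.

Side lengths²: PQ² = 65, PR² = 29, QR² = 26.
Since PQ² = 65 ≥ 29 + 26 = 55, the angle opposite PQ is not acute, so the smallest enclosing circle has PQ as diameter.
Centre = midpoint of PQ = (0.5, 1), r² = 65/4 = 16.25.

16.25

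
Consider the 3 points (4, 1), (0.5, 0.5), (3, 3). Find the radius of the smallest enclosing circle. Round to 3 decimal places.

1.863

Call the three points A, B, C in the order given.
Side lengths²: AB² = 12.5, AC² = 5, BC² = 12.5.
Since BC² = 12.5 < 12.5 + 5 = 17.5, the triangle is acute, so the smallest enclosing circle is the circumcircle.
Circumcentre = (13/6, 4/3), r² = 125/36.
r = √(125/36) ≈ 1.863.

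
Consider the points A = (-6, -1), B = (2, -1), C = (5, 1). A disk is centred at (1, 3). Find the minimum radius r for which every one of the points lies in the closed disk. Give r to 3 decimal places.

The required radius is the distance from (1, 3) to the farthest point.
Squared distances: 65, 17, 20.
Maximum is 65, attained at A.
r = √65 ≈ 8.062.

8.062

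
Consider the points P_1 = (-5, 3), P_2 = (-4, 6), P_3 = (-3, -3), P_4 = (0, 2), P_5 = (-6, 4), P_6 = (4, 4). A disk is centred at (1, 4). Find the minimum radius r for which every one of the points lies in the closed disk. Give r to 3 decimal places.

The required radius is the distance from (1, 4) to the farthest point.
Squared distances: 37, 29, 65, 5, 49, 9.
Maximum is 65, attained at P_3.
r = √65 ≈ 8.062.

8.062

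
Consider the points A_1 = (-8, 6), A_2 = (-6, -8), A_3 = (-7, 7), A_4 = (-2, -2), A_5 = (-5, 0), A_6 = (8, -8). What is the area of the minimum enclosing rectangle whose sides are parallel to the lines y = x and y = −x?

210

In coordinates u = x + y, v = x − y the rectangle is axis-aligned; the map (x,y)→(u,v) scales areas by 2.
u-values: -2, -14, 0, -4, -5, 0; range = 0 − (-14) = 14.
v-values: -14, 2, -14, 0, -5, 16; range = 16 − (-14) = 30.
Area = (14 × 30) / 2 = 210.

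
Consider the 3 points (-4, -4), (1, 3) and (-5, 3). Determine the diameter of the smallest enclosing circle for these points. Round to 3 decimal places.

8.690

Call the three points A, B, C in the order given.
Side lengths²: AB² = 74, AC² = 50, BC² = 36.
Since AB² = 74 < 50 + 36 = 86, the triangle is acute, so the smallest enclosing circle is the circumcircle.
Circumcentre = (-2, -1/7), r² = 925/49.
Diameter = 2r = 2√(925/49) ≈ 8.690.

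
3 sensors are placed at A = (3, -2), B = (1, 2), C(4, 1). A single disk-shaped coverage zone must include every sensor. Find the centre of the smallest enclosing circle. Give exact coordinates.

Side lengths²: AB² = 20, AC² = 10, BC² = 10.
Since AB² = 20 ≥ 10 + 10 = 20, the angle opposite AB is not acute, so the smallest enclosing circle has AB as diameter.
Centre = midpoint of AB = (2, 0), r² = 20/4 = 5.
Centre = (2, 0).

(2, 0)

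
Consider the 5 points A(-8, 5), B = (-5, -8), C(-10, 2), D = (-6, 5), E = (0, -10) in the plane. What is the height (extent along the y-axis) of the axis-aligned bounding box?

max y = 5, min y = -10, so height = 15.

15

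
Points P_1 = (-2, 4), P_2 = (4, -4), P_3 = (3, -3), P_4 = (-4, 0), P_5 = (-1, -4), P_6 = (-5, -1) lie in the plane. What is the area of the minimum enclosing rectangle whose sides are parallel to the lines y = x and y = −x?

56

In coordinates u = x + y, v = x − y the rectangle is axis-aligned; the map (x,y)→(u,v) scales areas by 2.
u-values: 2, 0, 0, -4, -5, -6; range = 2 − (-6) = 8.
v-values: -6, 8, 6, -4, 3, -4; range = 8 − (-6) = 14.
Area = (8 × 14) / 2 = 56.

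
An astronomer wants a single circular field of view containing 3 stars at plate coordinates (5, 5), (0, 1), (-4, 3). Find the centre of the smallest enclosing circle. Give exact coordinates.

Call the three points A, B, C in the order given.
Side lengths²: AB² = 41, AC² = 85, BC² = 20.
Since AC² = 85 ≥ 41 + 20 = 61, the angle opposite AC is not acute, so the smallest enclosing circle has AC as diameter.
Centre = midpoint of AC = (0.5, 4), r² = 85/4 = 21.25.
Centre = (0.5, 4).

(0.5, 4)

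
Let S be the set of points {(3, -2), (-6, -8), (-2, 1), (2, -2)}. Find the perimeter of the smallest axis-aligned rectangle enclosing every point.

36

Width = max x − min x = 3 − (-6) = 9.
Height = max y − min y = 1 − (-8) = 9.
Perimeter = 2(9 + 9) = 36.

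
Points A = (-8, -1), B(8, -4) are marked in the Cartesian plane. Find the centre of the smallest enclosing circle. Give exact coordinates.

(0, -2.5)

The smallest circle enclosing two points has them as diameter endpoints.
Centre = midpoint = (0, -2.5); r² = |AB|²/4 = 265/4 = 66.25.
Centre = (0, -2.5).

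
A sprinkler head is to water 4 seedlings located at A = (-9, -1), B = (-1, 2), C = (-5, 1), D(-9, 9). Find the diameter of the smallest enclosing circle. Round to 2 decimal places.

11.35

A smallest enclosing disk is always determined by at most three of the input points on its boundary.
The minimum enclosing circle is determined by three boundary points: A, B, D.
Their circumcentre is (-6.3125, 4) with r² = 32.22265625.
The farthest remaining point C is at distance² 10.72265625 ≤ 32.22265625.
Diameter = 2r = 2√(32.22265625) ≈ 11.35.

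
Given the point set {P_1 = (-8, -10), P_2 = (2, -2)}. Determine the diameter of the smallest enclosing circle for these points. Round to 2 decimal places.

12.81

The smallest circle enclosing two points has them as diameter endpoints.
Centre = midpoint = (-3, -6); r² = |P_1P_2|²/4 = 164/4 = 41.
Diameter = 2r = 2√41 ≈ 12.81.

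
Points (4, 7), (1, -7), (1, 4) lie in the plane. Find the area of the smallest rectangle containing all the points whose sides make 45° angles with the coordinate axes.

93.5

In coordinates u = x + y, v = x − y the rectangle is axis-aligned; the map (x,y)→(u,v) scales areas by 2.
u-values: 11, -6, 5; range = 11 − (-6) = 17.
v-values: -3, 8, -3; range = 8 − (-3) = 11.
Area = (17 × 11) / 2 = 93.5.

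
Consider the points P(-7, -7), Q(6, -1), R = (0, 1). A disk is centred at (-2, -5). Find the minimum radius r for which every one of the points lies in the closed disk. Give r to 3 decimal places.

8.944

The required radius is the distance from (-2, -5) to the farthest point.
Squared distances: 29, 80, 40.
Maximum is 80, attained at Q.
r = √80 ≈ 8.944.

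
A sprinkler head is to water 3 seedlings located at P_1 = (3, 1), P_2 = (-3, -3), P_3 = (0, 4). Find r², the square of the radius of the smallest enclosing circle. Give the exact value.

Side lengths²: P_1P_2² = 52, P_1P_3² = 18, P_2P_3² = 58.
Since P_2P_3² = 58 < 52 + 18 = 70, the triangle is acute, so the smallest enclosing circle is the circumcircle.
Circumcentre = (-0.8, 0.2), r² = 15.08.

15.08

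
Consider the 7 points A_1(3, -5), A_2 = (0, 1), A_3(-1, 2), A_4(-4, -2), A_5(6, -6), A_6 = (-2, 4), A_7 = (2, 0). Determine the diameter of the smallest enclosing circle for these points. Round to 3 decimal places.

A smallest enclosing disk is always determined by at most three of the input points on its boundary.
The farthest pair is A_5–A_6 with squared distance 164. The circle on this segment as diameter has centre (2, -1) and r² = 164/4 = 41.
Check A_1: distance² to centre = 17 ≤ 41, so it lies inside.
All remaining points lie in this disk, and no smaller disk contains both endpoints, so this is the minimum enclosing circle.
Diameter = 2r = 2√41 ≈ 12.806.

12.806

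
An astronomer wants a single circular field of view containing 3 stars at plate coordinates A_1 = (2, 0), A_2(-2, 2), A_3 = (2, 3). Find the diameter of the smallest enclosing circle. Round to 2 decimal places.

Side lengths²: A_1A_2² = 20, A_1A_3² = 9, A_2A_3² = 17.
Since A_1A_2² = 20 < 17 + 9 = 26, the triangle is acute, so the smallest enclosing circle is the circumcircle.
Circumcentre = (0.25, 1.5), r² = 5.3125.
Diameter = 2r = 2√(5.3125) ≈ 4.61.

4.61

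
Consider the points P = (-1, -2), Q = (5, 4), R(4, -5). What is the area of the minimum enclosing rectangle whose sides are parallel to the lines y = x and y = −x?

In coordinates u = x + y, v = x − y the rectangle is axis-aligned; the map (x,y)→(u,v) scales areas by 2.
u-values: -3, 9, -1; range = 9 − (-3) = 12.
v-values: 1, 1, 9; range = 9 − 1 = 8.
Area = (12 × 8) / 2 = 48.

48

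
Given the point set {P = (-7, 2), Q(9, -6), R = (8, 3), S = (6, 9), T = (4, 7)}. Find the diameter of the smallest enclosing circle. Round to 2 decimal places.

A smallest enclosing disk is always determined by at most three of the input points on its boundary.
The minimum enclosing circle is determined by three boundary points: P, Q, S.
Their circumcentre is (20/9, 4/9) with r² = 7085/81.
The farthest remaining point T is at distance² 3737/81 ≤ 7085/81.
Diameter = 2r = 2√(7085/81) ≈ 18.70.

18.70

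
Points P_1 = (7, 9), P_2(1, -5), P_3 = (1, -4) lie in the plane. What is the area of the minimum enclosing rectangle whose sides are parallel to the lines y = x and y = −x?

In coordinates u = x + y, v = x − y the rectangle is axis-aligned; the map (x,y)→(u,v) scales areas by 2.
u-values: 16, -4, -3; range = 16 − (-4) = 20.
v-values: -2, 6, 5; range = 6 − (-2) = 8.
Area = (20 × 8) / 2 = 80.

80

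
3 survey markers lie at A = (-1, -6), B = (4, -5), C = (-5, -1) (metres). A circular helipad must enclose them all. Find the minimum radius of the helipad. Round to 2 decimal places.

4.92

Side lengths²: AB² = 26, AC² = 41, BC² = 97.
Since BC² = 97 ≥ 41 + 26 = 67, the angle opposite BC is not acute, so the smallest enclosing circle has BC as diameter.
Centre = midpoint of BC = (-0.5, -3), r² = 97/4 = 24.25.
r = √(24.25) ≈ 4.92.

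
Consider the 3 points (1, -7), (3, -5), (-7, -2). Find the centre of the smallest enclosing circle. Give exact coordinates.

Call the three points A, B, C in the order given.
Side lengths²: AB² = 8, AC² = 89, BC² = 109.
Since BC² = 109 ≥ 89 + 8 = 97, the angle opposite BC is not acute, so the smallest enclosing circle has BC as diameter.
Centre = midpoint of BC = (-2, -3.5), r² = 109/4 = 27.25.
Centre = (-2, -3.5).

(-2, -3.5)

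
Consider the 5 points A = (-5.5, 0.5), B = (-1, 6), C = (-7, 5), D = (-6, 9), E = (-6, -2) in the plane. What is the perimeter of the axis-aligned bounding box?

Width = max x − min x = -1 − (-7) = 6.
Height = max y − min y = 9 − (-2) = 11.
Perimeter = 2(6 + 11) = 34.

34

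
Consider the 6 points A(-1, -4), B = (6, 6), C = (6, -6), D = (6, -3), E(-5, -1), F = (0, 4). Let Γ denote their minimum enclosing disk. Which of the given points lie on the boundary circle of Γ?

A smallest enclosing disk is always determined by at most three of the input points on its boundary.
The minimum enclosing circle is determined by three boundary points: B, C, E.
Their circumcentre is (23/11, 0) with r² = 6205/121.
The farthest remaining point A is at distance² 3092/121 ≤ 6205/121.
The points at distance exactly r from the centre are B, C, E — 3 points.

B, C, E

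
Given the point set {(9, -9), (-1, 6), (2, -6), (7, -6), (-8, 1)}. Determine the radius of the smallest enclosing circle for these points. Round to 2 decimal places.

The minimum enclosing circle is determined by three boundary points: (9, -9), (-1, 6), (-8, 1).
Their circumcentre is (41/62, -231/62) with r² = 187109/1922.
The farthest remaining point (7, -6) is at distance² 87165/1922 ≤ 187109/1922.
r = √(187109/1922) ≈ 9.87.

9.87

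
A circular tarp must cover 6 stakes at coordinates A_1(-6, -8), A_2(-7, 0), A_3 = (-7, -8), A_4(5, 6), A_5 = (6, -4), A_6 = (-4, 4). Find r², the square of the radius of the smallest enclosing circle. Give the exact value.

85

A smallest enclosing disk is always determined by at most three of the input points on its boundary.
The farthest pair is A_3–A_4 with squared distance 340. The circle on this segment as diameter has centre (-1, -1) and r² = 340/4 = 85.
Check A_1: distance² to centre = 74 ≤ 85, so it lies inside.
All remaining points lie in this disk, and no smaller disk contains both endpoints, so this is the minimum enclosing circle.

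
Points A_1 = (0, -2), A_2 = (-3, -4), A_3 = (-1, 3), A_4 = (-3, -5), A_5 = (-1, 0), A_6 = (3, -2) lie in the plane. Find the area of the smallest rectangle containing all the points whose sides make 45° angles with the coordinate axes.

45

In coordinates u = x + y, v = x − y the rectangle is axis-aligned; the map (x,y)→(u,v) scales areas by 2.
u-values: -2, -7, 2, -8, -1, 1; range = 2 − (-8) = 10.
v-values: 2, 1, -4, 2, -1, 5; range = 5 − (-4) = 9.
Area = (10 × 9) / 2 = 45.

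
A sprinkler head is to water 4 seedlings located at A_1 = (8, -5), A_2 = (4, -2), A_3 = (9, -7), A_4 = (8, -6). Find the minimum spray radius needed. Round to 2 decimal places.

A smallest enclosing disk is always determined by at most three of the input points on its boundary.
The farthest pair is A_2–A_3 with squared distance 50. The circle on this segment as diameter has centre (6.5, -4.5) and r² = 50/4 = 12.5.
Check A_1: distance² to centre = 2.5 ≤ 12.5, so it lies inside.
All remaining points lie in this disk, and no smaller disk contains both endpoints, so this is the minimum enclosing circle.
r = √(12.5) ≈ 3.54.

3.54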